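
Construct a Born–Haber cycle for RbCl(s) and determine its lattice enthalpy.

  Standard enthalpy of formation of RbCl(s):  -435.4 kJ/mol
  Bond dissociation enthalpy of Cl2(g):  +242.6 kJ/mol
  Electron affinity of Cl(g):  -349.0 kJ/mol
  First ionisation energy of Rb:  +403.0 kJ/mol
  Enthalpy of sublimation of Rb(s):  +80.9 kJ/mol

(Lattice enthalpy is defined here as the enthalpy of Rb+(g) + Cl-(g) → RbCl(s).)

U = -691.6 kJ/mol

ΔHf° = 1·ΔHsub + 1·(ΣIE) + 1/2·D(Cl2) + 1·EA + U
-435.4 = 1·(+80.9) + 1·(+403.0) + 1/2·(+242.6) + 1·(-349.0) + U
U = -435.4 − (+256.2) = -691.6 kJ/mol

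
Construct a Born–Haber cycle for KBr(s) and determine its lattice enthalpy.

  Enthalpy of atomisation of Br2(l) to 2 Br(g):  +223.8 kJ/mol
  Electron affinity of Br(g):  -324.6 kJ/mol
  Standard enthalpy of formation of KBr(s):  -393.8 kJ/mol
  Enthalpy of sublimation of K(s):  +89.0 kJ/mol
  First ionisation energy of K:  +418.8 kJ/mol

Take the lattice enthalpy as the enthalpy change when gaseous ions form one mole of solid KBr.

U = -688.9 kJ/mol

ΔHf° = 1·ΔHsub + 1·(ΣIE) + 1/2·D(Br2) + 1·EA + U
-393.8 = 1·(+89.0) + 1·(+418.8) + 1/2·(+223.8) + 1·(-324.6) + U
U = -393.8 − (+295.1) = -688.9 kJ/mol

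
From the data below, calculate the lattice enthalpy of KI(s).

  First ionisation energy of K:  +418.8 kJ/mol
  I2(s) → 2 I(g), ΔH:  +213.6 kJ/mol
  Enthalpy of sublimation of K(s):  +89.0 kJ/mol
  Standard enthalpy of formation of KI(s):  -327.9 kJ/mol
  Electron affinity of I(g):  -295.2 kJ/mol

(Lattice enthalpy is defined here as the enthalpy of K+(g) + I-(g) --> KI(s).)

ΔHf° = 1·ΔHsub + 1·(ΣIE) + 1/2·D(I2) + 1·EA + U
-327.9 = 1·(+89.0) + 1·(+418.8) + 1/2·(+213.6) + 1·(-295.2) + U
U = -327.9 − (+319.4) = -647.3 kJ/mol

U = -647.3 kJ/mol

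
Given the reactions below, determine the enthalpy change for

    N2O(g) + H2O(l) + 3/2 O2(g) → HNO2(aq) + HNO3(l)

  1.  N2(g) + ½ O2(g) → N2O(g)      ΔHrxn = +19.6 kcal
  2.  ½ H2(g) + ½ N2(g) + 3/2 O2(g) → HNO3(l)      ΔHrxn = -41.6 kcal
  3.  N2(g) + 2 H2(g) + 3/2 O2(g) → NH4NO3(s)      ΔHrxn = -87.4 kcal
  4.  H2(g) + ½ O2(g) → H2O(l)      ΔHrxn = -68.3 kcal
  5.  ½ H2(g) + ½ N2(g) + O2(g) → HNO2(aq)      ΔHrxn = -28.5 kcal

eq. 1 reversed: -19.6 kcal
eq. 2 as written: -41.6 kcal
eq. 3: not needed.
eq. 4 reversed: +68.3 kcal
eq. 5 as written: -28.5 kcal
By Hess's law, ΔHrxn = (-19.6) + (-41.6) + (+68.3) + (-28.5) = -21.4 kcal

ΔHrxn = -21.4 kcal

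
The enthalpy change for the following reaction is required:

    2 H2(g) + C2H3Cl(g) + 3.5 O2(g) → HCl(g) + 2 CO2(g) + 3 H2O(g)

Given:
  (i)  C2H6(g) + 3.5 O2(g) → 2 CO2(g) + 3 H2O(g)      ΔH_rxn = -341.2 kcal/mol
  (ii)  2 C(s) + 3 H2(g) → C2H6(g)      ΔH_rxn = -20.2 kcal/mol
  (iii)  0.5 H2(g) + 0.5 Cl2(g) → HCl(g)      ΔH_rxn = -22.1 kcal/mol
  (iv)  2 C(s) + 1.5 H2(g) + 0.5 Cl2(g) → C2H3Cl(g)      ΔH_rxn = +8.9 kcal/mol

ΔH_rxn = -392.4 kcal/mol

(i) as written (CO2(g) already on the product side): -341.2 kcal/mol
(ii) as written: -20.2 kcal/mol
(iii) as written (HCl(g) already on the product side): -22.1 kcal/mol
(iv) reversed (C2H3Cl(g) must end up as a reactant): -8.9 kcal/mol
Summing the manipulated equations, ΔH_rxn = (-341.2) + (-20.2) + (-22.1) + (-8.9) = -392.4 kcal/mol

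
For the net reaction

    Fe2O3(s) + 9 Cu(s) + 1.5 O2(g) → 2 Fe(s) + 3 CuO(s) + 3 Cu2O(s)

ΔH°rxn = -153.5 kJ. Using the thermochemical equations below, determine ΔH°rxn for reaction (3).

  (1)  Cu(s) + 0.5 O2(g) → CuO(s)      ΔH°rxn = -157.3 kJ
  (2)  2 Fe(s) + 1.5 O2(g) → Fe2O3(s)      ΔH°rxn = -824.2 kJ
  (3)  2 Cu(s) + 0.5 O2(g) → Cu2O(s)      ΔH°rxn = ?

ΔH°rxn = -168.6 kJ

(1) × 3 (scale by 3 for the 3 CuO(s)): (3)·(-157.3) = -471.9 kJ
(2) reversed (reverse to put Fe2O3(s) on the reactant side): +824.2 kJ
(3) × 3 (scale by 3 for the 3 Cu2O(s)): contributes 3·x
-153.5 = (-471.9) + (+824.2) + 3·x
x = (-153.5 − (+352.3)) / (3) = -168.6 kJ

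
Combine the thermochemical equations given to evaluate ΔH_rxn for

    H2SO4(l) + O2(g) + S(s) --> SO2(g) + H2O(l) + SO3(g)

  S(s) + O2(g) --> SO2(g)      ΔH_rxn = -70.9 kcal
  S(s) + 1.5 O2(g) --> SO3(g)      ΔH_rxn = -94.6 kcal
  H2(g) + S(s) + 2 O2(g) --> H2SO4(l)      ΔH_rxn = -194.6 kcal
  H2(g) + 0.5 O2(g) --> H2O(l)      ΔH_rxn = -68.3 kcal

equation 1 as written (SO2(g) already on the product side): -70.9 kcal
equation 2 as written (SO3(g) already on the product side): -94.6 kcal
equation 3 reversed (reverse to put H2SO4(l) on the reactant side): +194.6 kcal
equation 4 as written (H2O(l) already on the product side): -68.3 kcal
ΔH_rxn = (-70.9) + (-94.6) + (+194.6) + (-68.3) = -39.2 kcal

ΔH_rxn = -39.2 kcal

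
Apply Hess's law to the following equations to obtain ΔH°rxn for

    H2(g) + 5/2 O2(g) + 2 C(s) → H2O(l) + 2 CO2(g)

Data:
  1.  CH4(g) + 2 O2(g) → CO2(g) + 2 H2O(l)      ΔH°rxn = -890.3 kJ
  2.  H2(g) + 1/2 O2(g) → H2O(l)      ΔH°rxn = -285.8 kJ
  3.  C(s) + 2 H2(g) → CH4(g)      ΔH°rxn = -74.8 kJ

eq. 1 × 2: (2)·(-890.3) = -1780.6 kJ
eq. 2 reversed and × 3: (-3)·(-285.8) = +857.4 kJ
eq. 3 × 2: (2)·(-74.8) = -149.6 kJ
Summing the manipulated equations, ΔH°rxn = (-1780.6) + (+857.4) + (-149.6) = -1072.8 kJ

ΔH°rxn = -1072.8 kJ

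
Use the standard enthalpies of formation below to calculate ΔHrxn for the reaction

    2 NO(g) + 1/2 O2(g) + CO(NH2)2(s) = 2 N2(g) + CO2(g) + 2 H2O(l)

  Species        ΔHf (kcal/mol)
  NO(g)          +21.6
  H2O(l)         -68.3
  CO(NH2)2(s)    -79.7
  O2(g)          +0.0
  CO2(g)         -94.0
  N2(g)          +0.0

ΔHrxn = -194.1 kcal/mol

ΔH°rxn = Σ nΔHf°(products) − Σ nΔHf°(reactants).
Products: 2·(+0.0) + 1·(-94.0) + 2·(-68.3) = -230.6
Reactants: 2·(+21.6) + 1/2·(+0.0) + 1·(-79.7) = -36.5
ΔHrxn = (-230.6) − (-36.5) = -194.1 kcal/mol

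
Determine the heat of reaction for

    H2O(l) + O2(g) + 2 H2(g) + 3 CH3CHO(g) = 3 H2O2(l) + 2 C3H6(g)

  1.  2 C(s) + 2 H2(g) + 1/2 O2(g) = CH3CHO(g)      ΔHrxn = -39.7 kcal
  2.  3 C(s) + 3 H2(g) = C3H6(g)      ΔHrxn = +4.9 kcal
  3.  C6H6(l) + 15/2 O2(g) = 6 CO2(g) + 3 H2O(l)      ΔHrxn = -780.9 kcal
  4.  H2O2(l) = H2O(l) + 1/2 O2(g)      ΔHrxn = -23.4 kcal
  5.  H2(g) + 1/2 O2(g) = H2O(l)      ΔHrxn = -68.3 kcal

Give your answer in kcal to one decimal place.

ΔHrxn = 62.5 kcal

eq. 1 reversed and × 3: (-3)·(-39.7) = +119.1 kcal
eq. 2 × 2: (2)·(+4.9) = +9.8 kcal
eq. 3: not needed.
eq. 4 reversed and × 3: (-3)·(-23.4) = +70.2 kcal
eq. 5 × 2: (2)·(-68.3) = -136.6 kcal
ΔHrxn = (-3)·(-39.7) + (2)·(+4.9) + (-3)·(-23.4) + (2)·(-68.3) = 62.5 kcal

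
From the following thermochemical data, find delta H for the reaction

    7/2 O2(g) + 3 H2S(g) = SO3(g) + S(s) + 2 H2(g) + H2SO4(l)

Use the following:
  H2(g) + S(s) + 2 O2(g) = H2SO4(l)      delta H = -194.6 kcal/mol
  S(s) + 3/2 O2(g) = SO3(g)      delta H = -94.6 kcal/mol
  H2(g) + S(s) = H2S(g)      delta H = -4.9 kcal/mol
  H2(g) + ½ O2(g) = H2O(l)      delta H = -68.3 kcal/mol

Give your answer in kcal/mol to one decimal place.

delta H = -274.5 kcal/mol

equation 1 as written (H2SO4(l) already on the product side): -194.6 kcal/mol
equation 2 as written (SO3(g) already on the product side): -94.6 kcal/mol
equation 3 reversed and × 3 (reverse to put H2S(g) on the reactant side; scale by 3 for the 3 H2S(g)): (-3)·(-4.9) = +14.7 kcal/mol
equation 4: not needed (H2O(l) appears nowhere else).
delta H = (1)·(-194.6) + (1)·(-94.6) + (-3)·(-4.9) = -274.5 kcal/mol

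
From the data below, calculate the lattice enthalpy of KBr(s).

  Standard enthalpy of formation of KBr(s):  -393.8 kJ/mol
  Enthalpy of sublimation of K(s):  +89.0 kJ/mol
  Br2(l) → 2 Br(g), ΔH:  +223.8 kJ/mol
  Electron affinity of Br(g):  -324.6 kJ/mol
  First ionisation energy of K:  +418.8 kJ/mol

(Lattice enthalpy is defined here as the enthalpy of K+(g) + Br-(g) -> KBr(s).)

ΔHf° = 1·ΔHsub + 1·(ΣIE) + 1/2·D(Br2) + 1·EA + U
-393.8 = 1·(+89.0) + 1·(+418.8) + 1/2·(+223.8) + 1·(-324.6) + U
U = -393.8 − (+295.1) = -688.9 kJ/mol

U = -688.9 kJ/mol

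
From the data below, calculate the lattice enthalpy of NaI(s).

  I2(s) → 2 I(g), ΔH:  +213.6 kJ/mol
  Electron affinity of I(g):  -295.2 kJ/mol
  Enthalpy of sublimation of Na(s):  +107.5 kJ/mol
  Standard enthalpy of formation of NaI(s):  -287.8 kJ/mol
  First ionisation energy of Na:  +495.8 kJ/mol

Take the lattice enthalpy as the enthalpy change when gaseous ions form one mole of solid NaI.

U = -702.7 kJ/mol

ΔHf° = 1·ΔHsub + 1·(ΣIE) + 1/2·D(I2) + 1·EA + U
-287.8 = 1·(+107.5) + 1·(+495.8) + 1/2·(+213.6) + 1·(-295.2) + U
U = -287.8 − (+414.9) = -702.7 kJ/mol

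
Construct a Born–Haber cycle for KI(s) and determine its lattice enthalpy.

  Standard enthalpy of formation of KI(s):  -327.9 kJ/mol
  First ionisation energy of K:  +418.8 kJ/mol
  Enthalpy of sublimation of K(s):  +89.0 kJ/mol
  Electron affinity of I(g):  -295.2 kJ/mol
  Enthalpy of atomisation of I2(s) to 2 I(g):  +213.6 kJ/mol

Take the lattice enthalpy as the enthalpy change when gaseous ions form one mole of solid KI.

ΔHf° = 1·ΔHsub + 1·(ΣIE) + 1/2·D(I2) + 1·EA + U
-327.9 = 1·(+89.0) + 1·(+418.8) + 1/2·(+213.6) + 1·(-295.2) + U
U = -327.9 − (+319.4) = -647.3 kJ/mol

U = -647.3 kJ/mol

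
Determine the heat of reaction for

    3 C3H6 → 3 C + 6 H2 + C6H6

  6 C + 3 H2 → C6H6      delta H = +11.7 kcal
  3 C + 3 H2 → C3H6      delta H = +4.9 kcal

delta H = -3.0 kcal

equation 1 as written: +11.7 kcal
equation 2 reversed and × 3: (-3)·(+4.9) = -14.7 kcal
delta H = (+11.7) + (-14.7) = -3.0 kcal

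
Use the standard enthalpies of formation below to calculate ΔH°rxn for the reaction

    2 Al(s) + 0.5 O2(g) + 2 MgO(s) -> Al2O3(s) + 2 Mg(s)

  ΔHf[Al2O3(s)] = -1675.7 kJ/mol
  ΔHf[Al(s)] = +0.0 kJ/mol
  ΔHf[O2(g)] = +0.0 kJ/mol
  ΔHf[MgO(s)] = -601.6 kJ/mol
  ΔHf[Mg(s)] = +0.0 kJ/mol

ΔH°rxn = -472.5 kJ/mol

Products: 1·(-1675.7) + 2·(+0.0) = -1675.7
Reactants: 2·(+0.0) + 1/2·(+0.0) + 2·(-601.6) = -1203.2
ΔH°rxn = (-1675.7) − (-1203.2) = -472.5 kJ/mol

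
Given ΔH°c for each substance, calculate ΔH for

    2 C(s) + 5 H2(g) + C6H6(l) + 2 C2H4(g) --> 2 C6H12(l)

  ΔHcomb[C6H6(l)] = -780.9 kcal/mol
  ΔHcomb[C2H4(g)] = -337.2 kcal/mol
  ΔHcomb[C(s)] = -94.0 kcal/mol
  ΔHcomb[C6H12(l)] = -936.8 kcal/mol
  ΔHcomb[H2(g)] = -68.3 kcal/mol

ΔH = -111.2 kcal/mol

Using ΔH = Σ nΔHc°(reactants) − Σ nΔHc°(products):
= [2·(-94.0) + 5·(-68.3) + 1·(-780.9) + 2·(-337.2)] − [2·(-936.8)]
= -111.2 kcal/mol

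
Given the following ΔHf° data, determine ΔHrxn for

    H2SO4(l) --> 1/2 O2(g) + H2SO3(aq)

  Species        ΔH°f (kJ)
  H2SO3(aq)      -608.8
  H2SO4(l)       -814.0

Products: 1/2·(+0.0) + 1·(-608.8) = -608.8
Reactants: 1·(-814.0) = -814.0
ΔHrxn = (-608.8) − (-814.0) = 205.2 kJ

ΔHrxn = 205.2 kJ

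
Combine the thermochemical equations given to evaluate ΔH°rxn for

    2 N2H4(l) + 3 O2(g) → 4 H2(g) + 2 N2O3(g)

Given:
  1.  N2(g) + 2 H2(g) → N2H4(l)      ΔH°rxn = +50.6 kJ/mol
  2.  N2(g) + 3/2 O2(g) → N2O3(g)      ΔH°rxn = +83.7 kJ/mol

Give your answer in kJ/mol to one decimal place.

ΔH°rxn = 66.2 kJ/mol

eq. 1 reversed and × 2: (-2)·(+50.6) = -101.2 kJ/mol
eq. 2 × 2: (2)·(+83.7) = +167.4 kJ/mol
Summing the manipulated equations, ΔH°rxn = (-101.2) + (+167.4) = 66.2 kJ/mol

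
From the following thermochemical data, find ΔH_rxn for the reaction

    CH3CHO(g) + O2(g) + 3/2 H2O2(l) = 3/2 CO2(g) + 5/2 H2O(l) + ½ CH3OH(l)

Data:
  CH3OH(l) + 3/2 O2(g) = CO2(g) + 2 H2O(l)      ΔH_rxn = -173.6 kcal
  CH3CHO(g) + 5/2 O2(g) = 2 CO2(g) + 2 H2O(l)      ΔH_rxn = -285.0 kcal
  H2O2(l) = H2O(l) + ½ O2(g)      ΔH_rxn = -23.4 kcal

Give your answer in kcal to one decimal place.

ΔH_rxn = -233.3 kcal

equation 1 reversed and × 1/2: (-1/2)·(-173.6) = +86.8 kcal
equation 2 as written: -285.0 kcal
equation 3 × 3/2: (3/2)·(-23.4) = -35.1 kcal
Combining the equations, ΔH_rxn = (+86.8) + (-285.0) + (-35.1) = -233.3 kcal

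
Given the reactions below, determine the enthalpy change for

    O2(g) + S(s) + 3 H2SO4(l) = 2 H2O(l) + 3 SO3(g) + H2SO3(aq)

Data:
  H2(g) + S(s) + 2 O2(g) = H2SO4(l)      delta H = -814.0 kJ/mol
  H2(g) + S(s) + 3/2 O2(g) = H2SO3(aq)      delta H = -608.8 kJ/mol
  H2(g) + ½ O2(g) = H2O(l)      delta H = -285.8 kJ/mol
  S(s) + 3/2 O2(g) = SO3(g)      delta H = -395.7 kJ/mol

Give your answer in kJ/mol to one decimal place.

delta H = 74.5 kJ/mol

equation 1 reversed and × 3: (-3)·(-814.0) = +2442.0 kJ/mol
equation 2 as written: -608.8 kJ/mol
equation 3 × 2: (2)·(-285.8) = -571.6 kJ/mol
equation 4 × 3: (3)·(-395.7) = -1187.1 kJ/mol
By Hess's law, delta H = (-3)·(-814.0) + (1)·(-608.8) + (2)·(-285.8) + (3)·(-395.7) = 74.5 kJ/mol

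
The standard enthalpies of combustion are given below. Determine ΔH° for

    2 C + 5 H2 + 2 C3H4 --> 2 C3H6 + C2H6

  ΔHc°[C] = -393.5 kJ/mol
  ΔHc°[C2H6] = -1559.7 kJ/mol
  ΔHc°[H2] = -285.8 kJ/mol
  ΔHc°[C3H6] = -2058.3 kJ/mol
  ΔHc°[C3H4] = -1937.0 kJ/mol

With combustion enthalpies, reactants minus products:
= [2·(-393.5) + 5·(-285.8) + 2·(-1937.0)] − [2·(-2058.3) + 1·(-1559.7)]
= -413.7 kJ/mol

ΔH° = -413.7 kJ/mol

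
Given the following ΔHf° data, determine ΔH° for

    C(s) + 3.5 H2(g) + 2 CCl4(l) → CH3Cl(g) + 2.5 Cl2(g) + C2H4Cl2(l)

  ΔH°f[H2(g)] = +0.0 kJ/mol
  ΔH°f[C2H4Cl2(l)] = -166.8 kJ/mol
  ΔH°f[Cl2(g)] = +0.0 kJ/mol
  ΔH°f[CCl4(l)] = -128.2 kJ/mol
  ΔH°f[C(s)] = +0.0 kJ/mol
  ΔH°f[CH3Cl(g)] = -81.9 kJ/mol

ΔH° = 7.7 kJ/mol

Products: 1·(-81.9) + 5/2·(+0.0) + 1·(-166.8) = -248.7
Reactants: 1·(+0.0) + 7/2·(+0.0) + 2·(-128.2) = -256.4
ΔH° = (-248.7) − (-256.4) = 7.7 kJ/mol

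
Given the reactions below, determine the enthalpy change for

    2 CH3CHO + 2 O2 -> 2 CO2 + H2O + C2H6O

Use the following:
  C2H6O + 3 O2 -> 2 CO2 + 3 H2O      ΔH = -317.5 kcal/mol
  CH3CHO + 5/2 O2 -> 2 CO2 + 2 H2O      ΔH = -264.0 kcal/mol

equation 1 reversed (reverse to put C2H6O on the product side): +317.5 kcal/mol
equation 2 × 2 (×2 to match 2 CH3CHO in the target): (2)·(-264.0) = -528.0 kcal/mol
ΔH = (+317.5) + (-528.0) = -210.5 kcal/mol

ΔH = -210.5 kcal/mol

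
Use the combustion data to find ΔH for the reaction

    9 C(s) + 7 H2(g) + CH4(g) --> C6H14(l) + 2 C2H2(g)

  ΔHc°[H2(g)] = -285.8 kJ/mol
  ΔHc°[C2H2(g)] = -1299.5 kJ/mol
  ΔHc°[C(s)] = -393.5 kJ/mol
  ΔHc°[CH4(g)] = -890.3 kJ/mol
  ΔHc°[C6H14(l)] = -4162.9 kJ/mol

ΔH = 329.5 kJ/mol

Using ΔH = Σ nΔHc°(reactants) − Σ nΔHc°(products):
= [9·(-393.5) + 7·(-285.8) + 1·(-890.3)] − [1·(-4162.9) + 2·(-1299.5)]
= 329.5 kJ/mol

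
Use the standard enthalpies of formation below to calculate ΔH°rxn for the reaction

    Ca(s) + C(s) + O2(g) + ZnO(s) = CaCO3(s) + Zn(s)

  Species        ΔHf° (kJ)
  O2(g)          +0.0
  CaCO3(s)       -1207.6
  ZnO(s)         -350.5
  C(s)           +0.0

Products: 1·(-1207.6) + 1·(+0.0) = -1207.6
Reactants: 1·(+0.0) + 1·(+0.0) + 1·(+0.0) + 1·(-350.5) = -350.5
ΔH°rxn = (-1207.6) − (-350.5) = -857.1 kJ

ΔH°rxn = -857.1 kJ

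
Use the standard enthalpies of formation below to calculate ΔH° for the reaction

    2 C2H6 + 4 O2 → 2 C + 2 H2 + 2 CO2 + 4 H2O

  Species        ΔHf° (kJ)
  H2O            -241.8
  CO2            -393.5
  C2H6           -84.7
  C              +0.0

ΔH° = -1584.8 kJ

Products: 2·(+0.0) + 2·(+0.0) + 2·(-393.5) + 4·(-241.8) = -1754.2
Reactants: 2·(-84.7) + 4·(+0.0) = -169.4
ΔH° = (-1754.2) − (-169.4) = -1584.8 kJ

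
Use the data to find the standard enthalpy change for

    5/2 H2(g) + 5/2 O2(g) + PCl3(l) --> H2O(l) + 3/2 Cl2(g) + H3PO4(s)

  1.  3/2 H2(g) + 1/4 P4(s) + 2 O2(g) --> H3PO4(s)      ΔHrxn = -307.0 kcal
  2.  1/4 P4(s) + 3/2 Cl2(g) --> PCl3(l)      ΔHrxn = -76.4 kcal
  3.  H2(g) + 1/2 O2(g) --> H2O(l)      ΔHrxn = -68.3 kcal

eq. 1 as written (H3PO4(s) already on the product side): -307.0 kcal
eq. 2 reversed (PCl3(l) must end up as a reactant): +76.4 kcal
eq. 3 as written (H2O(l) already on the product side): -68.3 kcal
By Hess's law, ΔHrxn = (1)·(-307.0) + (-1)·(-76.4) + (1)·(-68.3) = -298.9 kcal

ΔHrxn = -298.9 kcal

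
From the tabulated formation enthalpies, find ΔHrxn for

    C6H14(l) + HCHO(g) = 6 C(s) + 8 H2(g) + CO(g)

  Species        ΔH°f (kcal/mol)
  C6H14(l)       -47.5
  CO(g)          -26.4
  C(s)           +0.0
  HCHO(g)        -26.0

Products: 6·(+0.0) + 8·(+0.0) + 1·(-26.4) = -26.4
Reactants: 1·(-47.5) + 1·(-26.0) = -73.5
ΔHrxn = (-26.4) − (-73.5) = 47.1 kcal/mol

ΔHrxn = 47.1 kcal/mol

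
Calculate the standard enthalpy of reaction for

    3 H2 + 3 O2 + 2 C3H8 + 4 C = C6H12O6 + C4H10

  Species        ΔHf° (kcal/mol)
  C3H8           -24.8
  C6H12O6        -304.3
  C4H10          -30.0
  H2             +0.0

Products: 1·(-304.3) + 1·(-30.0) = -334.3
Reactants: 3·(+0.0) + 3·(+0.0) + 2·(-24.8) + 4·(+0.0) = -49.6
ΔH° = (-334.3) − (-49.6) = -284.7 kcal/mol

ΔH° = -284.7 kcal/mol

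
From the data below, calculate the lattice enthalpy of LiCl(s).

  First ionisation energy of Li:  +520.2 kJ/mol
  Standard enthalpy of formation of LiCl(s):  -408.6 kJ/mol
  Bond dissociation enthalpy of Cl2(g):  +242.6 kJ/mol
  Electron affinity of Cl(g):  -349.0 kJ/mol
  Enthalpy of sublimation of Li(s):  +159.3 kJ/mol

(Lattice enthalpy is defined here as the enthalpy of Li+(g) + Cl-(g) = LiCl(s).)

U = -860.4 kJ/mol

ΔHf° = 1·ΔHsub + 1·(ΣIE) + 1/2·D(Cl2) + 1·EA + U
-408.6 = 1·(+159.3) + 1·(+520.2) + 1/2·(+242.6) + 1·(-349.0) + U
U = -408.6 − (+451.8) = -860.4 kJ/mol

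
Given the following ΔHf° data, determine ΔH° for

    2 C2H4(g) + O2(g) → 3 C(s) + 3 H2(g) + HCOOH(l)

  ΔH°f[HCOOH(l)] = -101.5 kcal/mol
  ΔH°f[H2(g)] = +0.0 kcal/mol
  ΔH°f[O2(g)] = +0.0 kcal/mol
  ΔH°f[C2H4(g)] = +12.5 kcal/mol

ΔH° = -126.5 kcal/mol

ΔH°rxn = Σ nΔHf°(products) − Σ nΔHf°(reactants).
Products: 3·(+0.0) + 3·(+0.0) + 1·(-101.5) = -101.5
Reactants: 2·(+12.5) + 1·(+0.0) = +25.0
ΔH° = (-101.5) − (+25.0) = -126.5 kcal/mol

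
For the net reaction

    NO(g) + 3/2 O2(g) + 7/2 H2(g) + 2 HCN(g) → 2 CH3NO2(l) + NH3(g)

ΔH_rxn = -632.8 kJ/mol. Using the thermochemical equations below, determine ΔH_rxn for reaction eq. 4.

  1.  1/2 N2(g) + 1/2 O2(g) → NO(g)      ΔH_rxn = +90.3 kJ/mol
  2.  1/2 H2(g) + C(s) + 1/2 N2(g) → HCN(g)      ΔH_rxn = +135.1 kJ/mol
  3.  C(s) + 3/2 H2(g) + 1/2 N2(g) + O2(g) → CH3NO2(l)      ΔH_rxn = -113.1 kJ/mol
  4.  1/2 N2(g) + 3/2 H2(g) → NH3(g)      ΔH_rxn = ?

eq. 1 reversed (NO(g) must end up as a reactant): -90.3 kJ/mol
eq. 2 reversed and × 2 (reverse to put HCN(g) on the reactant side; scale by 2 for the 2 HCN(g)): (-2)·(+135.1) = -270.2 kJ/mol
eq. 3 × 2 (×2 to match 2 CH3NO2(l) in the target): (2)·(-113.1) = -226.2 kJ/mol
eq. 4 as written (NH3(g) already on the product side): contributes x
-632.8 = (-90.3) + (-270.2) + (-226.2) + x
x = (-632.8 − (-586.7)) / (1) = -46.1 kJ/mol

ΔH_rxn = -46.1 kJ/mol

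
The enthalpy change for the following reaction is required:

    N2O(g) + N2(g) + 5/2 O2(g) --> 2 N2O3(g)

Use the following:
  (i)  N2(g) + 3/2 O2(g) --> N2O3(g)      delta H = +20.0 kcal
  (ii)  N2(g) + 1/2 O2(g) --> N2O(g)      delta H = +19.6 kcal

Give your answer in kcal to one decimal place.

delta H = 20.4 kcal

(i) × 2: (2)·(+20.0) = +40.0 kcal
(ii) reversed: -19.6 kcal
delta H = (+40.0) + (-19.6) = 20.4 kcal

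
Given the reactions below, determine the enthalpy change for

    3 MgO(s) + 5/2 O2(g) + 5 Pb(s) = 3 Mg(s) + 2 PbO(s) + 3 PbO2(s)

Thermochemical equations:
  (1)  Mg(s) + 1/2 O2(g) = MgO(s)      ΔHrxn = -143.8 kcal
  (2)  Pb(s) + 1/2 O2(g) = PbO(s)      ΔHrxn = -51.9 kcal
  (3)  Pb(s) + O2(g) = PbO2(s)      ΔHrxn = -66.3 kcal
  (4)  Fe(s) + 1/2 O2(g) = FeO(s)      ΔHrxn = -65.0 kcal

ΔHrxn = 128.7 kcal

(1) reversed and × 3: (-3)·(-143.8) = +431.4 kcal
(2) × 2: (2)·(-51.9) = -103.8 kcal
(3) × 3: (3)·(-66.3) = -198.9 kcal
(4): not needed.
Summing the manipulated equations, ΔHrxn = (-3)·(-143.8) + (2)·(-51.9) + (3)·(-66.3) = 128.7 kcal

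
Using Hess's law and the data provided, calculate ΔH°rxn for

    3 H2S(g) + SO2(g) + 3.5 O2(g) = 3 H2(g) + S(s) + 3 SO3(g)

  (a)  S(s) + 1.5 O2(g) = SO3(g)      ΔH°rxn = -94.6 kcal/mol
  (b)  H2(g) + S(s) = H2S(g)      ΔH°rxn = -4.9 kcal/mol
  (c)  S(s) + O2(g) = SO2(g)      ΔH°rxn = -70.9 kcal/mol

ΔH°rxn = -198.2 kcal/mol

(a) × 3 (×3 to match 3 SO3(g) in the target): (3)·(-94.6) = -283.8 kcal/mol
(b) reversed and × 3 (reverse to put H2S(g) on the reactant side; scale by 3 for the 3 H2S(g)): (-3)·(-4.9) = +14.7 kcal/mol
(c) reversed (reverse to put SO2(g) on the reactant side): +70.9 kcal/mol
Combining the equations, ΔH°rxn = (3)·(-94.6) + (-3)·(-4.9) + (-1)·(-70.9) = -198.2 kcal/mol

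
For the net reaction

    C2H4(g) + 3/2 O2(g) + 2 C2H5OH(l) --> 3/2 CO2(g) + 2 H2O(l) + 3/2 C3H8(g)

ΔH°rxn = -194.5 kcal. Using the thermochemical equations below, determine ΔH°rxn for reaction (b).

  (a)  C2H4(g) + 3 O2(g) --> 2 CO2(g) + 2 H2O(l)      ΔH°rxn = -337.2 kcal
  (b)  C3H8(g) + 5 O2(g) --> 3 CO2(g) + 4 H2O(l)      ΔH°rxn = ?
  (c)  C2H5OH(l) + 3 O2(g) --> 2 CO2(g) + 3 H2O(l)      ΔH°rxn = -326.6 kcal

ΔH°rxn = -530.6 kcal

(a) as written (C2H4(g) already on the reactant side): -337.2 kcal
(b) reversed and × 3/2 (reverse to put C3H8(g) on the product side; ×3/2 to match 3/2 C3H8(g) in the target): contributes −3/2·x
(c) × 2 (scale by 2 for the 2 C2H5OH(l)): (2)·(-326.6) = -653.2 kcal
-194.5 = (-337.2) + (-653.2) − 3/2·x
x = (-194.5 − (-990.4)) / (-3/2) = -530.6 kcal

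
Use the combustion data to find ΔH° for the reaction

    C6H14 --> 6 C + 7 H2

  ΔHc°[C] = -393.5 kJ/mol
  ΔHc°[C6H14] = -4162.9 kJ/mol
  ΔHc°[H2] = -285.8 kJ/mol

ΔH° = 198.7 kJ/mol

Using ΔH = Σ nΔHc°(reactants) − Σ nΔHc°(products):
= [1·(-4162.9)] − [6·(-393.5) + 7·(-285.8)]
= 198.7 kJ/mol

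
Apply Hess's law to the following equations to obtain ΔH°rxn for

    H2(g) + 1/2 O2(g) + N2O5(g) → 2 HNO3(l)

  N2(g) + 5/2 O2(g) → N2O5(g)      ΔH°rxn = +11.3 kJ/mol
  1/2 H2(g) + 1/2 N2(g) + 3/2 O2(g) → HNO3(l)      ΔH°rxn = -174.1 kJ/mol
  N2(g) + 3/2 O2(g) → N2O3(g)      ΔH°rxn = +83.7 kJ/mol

equation 1 reversed: -11.3 kJ/mol
equation 2 × 2: (2)·(-174.1) = -348.2 kJ/mol
equation 3: not needed.
Combining the equations, ΔH°rxn = (-1)·(+11.3) + (2)·(-174.1) = -359.5 kJ/mol

ΔH°rxn = -359.5 kJ/mol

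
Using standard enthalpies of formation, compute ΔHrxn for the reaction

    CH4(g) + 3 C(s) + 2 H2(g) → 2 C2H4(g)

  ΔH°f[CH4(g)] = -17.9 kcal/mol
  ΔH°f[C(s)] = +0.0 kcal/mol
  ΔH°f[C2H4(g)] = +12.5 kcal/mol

ΔH°rxn = Σ nΔHf°(products) − Σ nΔHf°(reactants).
Products: 2·(+12.5) = +25.0
Reactants: 1·(-17.9) + 3·(+0.0) + 2·(+0.0) = -17.9
ΔHrxn = (+25.0) − (-17.9) = 42.9 kcal/mol

ΔHrxn = 42.9 kcal/mol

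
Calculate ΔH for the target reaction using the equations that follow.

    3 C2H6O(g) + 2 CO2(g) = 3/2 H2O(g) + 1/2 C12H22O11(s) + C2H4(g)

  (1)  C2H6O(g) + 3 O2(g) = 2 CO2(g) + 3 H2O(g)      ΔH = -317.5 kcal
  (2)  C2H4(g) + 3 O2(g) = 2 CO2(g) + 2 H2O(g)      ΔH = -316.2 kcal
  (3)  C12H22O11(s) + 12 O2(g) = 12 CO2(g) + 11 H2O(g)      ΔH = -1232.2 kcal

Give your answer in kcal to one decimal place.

ΔH = -20.2 kcal

(1) × 3: (3)·(-317.5) = -952.5 kcal
(2) reversed: +316.2 kcal
(3) reversed and × 1/2: (-1/2)·(-1232.2) = +616.1 kcal
ΔH = (-952.5) + (+316.2) + (+616.1) = -20.2 kcal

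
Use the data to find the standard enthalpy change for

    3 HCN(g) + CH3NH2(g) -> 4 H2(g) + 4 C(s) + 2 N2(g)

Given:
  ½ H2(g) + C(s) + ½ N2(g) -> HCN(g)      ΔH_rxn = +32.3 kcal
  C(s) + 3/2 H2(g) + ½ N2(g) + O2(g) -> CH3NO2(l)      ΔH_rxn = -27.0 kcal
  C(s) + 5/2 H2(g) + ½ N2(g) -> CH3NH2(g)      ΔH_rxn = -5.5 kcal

equation 1 reversed and × 3: (-3)·(+32.3) = -96.9 kcal
equation 2: not needed.
equation 3 reversed: +5.5 kcal
Since enthalpy is a state function, ΔH_rxn = (-3)·(+32.3) + (-1)·(-5.5) = -91.4 kcal

ΔH_rxn = -91.4 kcal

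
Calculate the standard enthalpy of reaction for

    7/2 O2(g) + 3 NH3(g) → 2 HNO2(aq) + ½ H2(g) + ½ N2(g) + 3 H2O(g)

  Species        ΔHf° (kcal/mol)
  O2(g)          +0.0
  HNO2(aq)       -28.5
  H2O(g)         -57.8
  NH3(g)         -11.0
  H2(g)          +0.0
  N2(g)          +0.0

ΔH° = -197.4 kcal/mol

Products: 2·(-28.5) + 1/2·(+0.0) + 1/2·(+0.0) + 3·(-57.8) = -230.4
Reactants: 7/2·(+0.0) + 3·(-11.0) = -33.0
ΔH° = (-230.4) − (-33.0) = -197.4 kcal/mol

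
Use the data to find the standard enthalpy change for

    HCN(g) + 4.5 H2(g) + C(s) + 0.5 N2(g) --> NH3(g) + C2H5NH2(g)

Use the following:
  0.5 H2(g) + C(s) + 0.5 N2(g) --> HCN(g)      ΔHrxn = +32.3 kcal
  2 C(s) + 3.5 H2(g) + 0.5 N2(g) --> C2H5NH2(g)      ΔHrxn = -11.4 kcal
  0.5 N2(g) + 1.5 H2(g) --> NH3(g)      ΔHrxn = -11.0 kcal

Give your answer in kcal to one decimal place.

ΔHrxn = -54.7 kcal

equation 1 reversed (HCN(g) must end up as a reactant): -32.3 kcal
equation 2 as written (C2H5NH2(g) already on the product side): -11.4 kcal
equation 3 as written (NH3(g) already on the product side): -11.0 kcal
Summing the manipulated equations, ΔHrxn = (-32.3) + (-11.4) + (-11.0) = -54.7 kcal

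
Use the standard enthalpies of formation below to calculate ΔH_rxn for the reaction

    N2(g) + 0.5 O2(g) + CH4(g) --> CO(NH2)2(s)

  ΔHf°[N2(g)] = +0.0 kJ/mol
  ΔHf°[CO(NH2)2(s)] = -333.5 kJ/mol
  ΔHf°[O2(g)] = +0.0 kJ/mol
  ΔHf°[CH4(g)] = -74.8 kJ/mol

ΔH_rxn = -258.7 kJ/mol

Products: 1·(-333.5) = -333.5
Reactants: 1·(+0.0) + 1/2·(+0.0) + 1·(-74.8) = -74.8
ΔH_rxn = (-333.5) − (-74.8) = -258.7 kJ/mol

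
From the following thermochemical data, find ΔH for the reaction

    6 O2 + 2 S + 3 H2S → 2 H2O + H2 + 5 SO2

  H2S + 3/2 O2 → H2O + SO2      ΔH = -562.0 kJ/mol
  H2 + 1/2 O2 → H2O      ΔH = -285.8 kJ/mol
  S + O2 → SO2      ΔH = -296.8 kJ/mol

ΔH = -1993.8 kJ/mol

equation 1 × 3 (×3 to match 3 H2S in the target): (3)·(-562.0) = -1686.0 kJ/mol
equation 2 reversed (H2 must end up as a product): +285.8 kJ/mol
equation 3 × 2 (scale by 2 for the 2 S): (2)·(-296.8) = -593.6 kJ/mol
ΔH = (3)·(-562.0) + (-1)·(-285.8) + (2)·(-296.8) = -1993.8 kJ/mol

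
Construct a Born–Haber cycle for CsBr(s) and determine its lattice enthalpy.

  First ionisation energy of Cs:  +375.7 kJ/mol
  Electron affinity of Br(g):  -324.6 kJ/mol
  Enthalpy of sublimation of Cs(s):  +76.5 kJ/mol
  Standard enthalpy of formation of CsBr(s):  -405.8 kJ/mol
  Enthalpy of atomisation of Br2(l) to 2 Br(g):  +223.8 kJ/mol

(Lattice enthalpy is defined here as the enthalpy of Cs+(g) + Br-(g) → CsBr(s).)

U = -645.3 kJ/mol

ΔHf° = 1·ΔHsub + 1·(ΣIE) + 1/2·D(Br2) + 1·EA + U
-405.8 = 1·(+76.5) + 1·(+375.7) + 1/2·(+223.8) + 1·(-324.6) + U
U = -405.8 − (+239.5) = -645.3 kJ/mol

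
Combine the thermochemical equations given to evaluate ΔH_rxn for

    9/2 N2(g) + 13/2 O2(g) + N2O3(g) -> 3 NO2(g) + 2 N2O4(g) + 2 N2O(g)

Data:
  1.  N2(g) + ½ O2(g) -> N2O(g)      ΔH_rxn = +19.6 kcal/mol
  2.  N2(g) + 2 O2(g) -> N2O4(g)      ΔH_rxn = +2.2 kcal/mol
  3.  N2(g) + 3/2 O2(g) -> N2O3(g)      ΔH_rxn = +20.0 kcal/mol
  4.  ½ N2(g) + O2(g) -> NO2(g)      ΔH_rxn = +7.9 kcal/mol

eq. 1 × 2: (2)·(+19.6) = +39.2 kcal/mol
eq. 2 × 2: (2)·(+2.2) = +4.4 kcal/mol
eq. 3 reversed: -20.0 kcal/mol
eq. 4 × 3: (3)·(+7.9) = +23.7 kcal/mol
Since enthalpy is a state function, ΔH_rxn = (+39.2) + (+4.4) + (-20.0) + (+23.7) = 47.3 kcal/mol

ΔH_rxn = 47.3 kcal/mol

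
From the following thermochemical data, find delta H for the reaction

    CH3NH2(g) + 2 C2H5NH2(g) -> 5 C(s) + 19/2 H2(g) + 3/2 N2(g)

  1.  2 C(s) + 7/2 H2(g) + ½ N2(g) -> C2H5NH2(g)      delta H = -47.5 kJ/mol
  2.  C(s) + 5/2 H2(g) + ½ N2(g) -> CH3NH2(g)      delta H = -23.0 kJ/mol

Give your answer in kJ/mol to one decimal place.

delta H = 118.0 kJ/mol

eq. 1 reversed and × 2 (reverse to put C2H5NH2(g) on the reactant side; ×2 to match 2 C2H5NH2(g) in the target): (-2)·(-47.5) = +95.0 kJ/mol
eq. 2 reversed (reverse to put CH3NH2(g) on the reactant side): +23.0 kJ/mol
Since enthalpy is a state function, delta H = (+95.0) + (+23.0) = 118.0 kJ/mol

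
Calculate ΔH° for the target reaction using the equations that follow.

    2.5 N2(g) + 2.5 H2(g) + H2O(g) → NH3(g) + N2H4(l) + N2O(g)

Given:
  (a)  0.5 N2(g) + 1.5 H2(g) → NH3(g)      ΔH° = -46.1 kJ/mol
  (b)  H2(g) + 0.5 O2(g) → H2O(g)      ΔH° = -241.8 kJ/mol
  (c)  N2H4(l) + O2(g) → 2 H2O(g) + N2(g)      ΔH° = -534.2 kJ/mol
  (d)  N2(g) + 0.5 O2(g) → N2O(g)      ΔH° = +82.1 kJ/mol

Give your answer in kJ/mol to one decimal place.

ΔH° = 328.4 kJ/mol

(a) as written (NH3(g) already on the product side): -46.1 kJ/mol
(b) as written: -241.8 kJ/mol
(c) reversed (N2H4(l) must end up as a product): +534.2 kJ/mol
(d) as written (N2O(g) already on the product side): +82.1 kJ/mol
ΔH° = (1)·(-46.1) + (1)·(-241.8) + (-1)·(-534.2) + (1)·(+82.1) = 328.4 kJ/mol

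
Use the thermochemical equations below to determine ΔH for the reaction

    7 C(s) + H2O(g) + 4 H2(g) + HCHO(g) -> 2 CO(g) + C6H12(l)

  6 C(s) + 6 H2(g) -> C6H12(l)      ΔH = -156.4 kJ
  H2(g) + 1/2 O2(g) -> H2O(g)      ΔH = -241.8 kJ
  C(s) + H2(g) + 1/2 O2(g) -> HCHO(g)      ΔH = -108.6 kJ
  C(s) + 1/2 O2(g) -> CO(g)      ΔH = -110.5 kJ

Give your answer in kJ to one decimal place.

ΔH = -27.0 kJ

equation 1 as written (C6H12(l) already on the product side): -156.4 kJ
equation 2 reversed (H2O(g) must end up as a reactant): +241.8 kJ
equation 3 reversed (reverse to put HCHO(g) on the reactant side): +108.6 kJ
equation 4 × 2 (×2 to match 2 CO(g) in the target): (2)·(-110.5) = -221.0 kJ
Since enthalpy is a state function, ΔH = (1)·(-156.4) + (-1)·(-241.8) + (-1)·(-108.6) + (2)·(-110.5) = -27.0 kJ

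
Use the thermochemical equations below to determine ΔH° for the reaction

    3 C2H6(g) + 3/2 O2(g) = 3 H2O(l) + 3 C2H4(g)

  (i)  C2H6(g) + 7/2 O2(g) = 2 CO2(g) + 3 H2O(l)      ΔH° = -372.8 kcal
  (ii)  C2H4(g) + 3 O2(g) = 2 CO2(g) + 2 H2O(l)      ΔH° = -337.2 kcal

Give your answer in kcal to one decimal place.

ΔH° = -106.8 kcal

(i) × 3: (3)·(-372.8) = -1118.4 kcal
(ii) reversed and × 3: (-3)·(-337.2) = +1011.6 kcal
ΔH° = (-1118.4) + (+1011.6) = -106.8 kcal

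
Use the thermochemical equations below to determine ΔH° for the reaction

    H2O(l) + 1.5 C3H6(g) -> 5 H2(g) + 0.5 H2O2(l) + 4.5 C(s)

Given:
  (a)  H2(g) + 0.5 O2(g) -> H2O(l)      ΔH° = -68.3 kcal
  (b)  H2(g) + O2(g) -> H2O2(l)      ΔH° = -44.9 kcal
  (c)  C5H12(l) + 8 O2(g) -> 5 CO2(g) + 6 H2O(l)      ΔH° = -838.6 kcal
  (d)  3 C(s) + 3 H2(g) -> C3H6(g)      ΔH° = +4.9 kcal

ΔH° = 38.5 kcal

(a) reversed: +68.3 kcal
(b) × 1/2: (1/2)·(-44.9) = -22.45 kcal
(c): not needed.
(d) reversed and × 3/2: (-3/2)·(+4.9) = -7.35 kcal
Since enthalpy is a state function, ΔH° = (-1)·(-68.3) + (1/2)·(-44.9) + (-3/2)·(+4.9) = 38.5 kcal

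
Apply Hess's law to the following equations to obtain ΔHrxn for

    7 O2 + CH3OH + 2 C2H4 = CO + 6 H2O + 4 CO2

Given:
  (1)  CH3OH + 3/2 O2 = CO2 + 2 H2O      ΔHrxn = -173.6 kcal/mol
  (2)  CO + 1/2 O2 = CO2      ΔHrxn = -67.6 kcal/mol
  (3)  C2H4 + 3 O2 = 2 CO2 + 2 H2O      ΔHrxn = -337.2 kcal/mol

ΔHrxn = -780.4 kcal/mol

(1) as written (CH3OH already on the reactant side): -173.6 kcal/mol
(2) reversed (CO must end up as a product): +67.6 kcal/mol
(3) × 2 (scale by 2 for the 2 C2H4): (2)·(-337.2) = -674.4 kcal/mol
Since enthalpy is a state function, ΔHrxn = (1)·(-173.6) + (-1)·(-67.6) + (2)·(-337.2) = -780.4 kcal/mol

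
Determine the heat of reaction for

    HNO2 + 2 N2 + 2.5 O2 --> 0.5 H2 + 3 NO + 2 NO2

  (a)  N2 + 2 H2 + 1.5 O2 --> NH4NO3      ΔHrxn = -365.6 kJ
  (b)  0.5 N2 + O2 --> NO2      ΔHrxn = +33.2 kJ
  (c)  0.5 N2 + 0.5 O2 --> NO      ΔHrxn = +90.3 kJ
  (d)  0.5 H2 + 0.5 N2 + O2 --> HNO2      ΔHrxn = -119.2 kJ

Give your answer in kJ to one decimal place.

(a): not needed (NH4NO3 appears nowhere else).
(b) × 2 (×2 to match 2 NO2 in the target): (2)·(+33.2) = +66.4 kJ
(c) × 3 (×3 to match 3 NO in the target): (3)·(+90.3) = +270.9 kJ
(d) reversed (reverse to put HNO2 on the reactant side): +119.2 kJ
ΔHrxn = (+66.4) + (+270.9) + (+119.2) = 456.5 kJ

ΔHrxn = 456.5 kJ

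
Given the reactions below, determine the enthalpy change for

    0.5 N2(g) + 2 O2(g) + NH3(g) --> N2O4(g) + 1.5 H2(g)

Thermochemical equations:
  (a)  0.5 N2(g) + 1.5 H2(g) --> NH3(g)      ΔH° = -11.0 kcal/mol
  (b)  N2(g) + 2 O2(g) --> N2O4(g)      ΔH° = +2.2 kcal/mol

ΔH° = 13.2 kcal/mol

(a) reversed (reverse to put NH3(g) on the reactant side): +11.0 kcal/mol
(b) as written (N2O4(g) already on the product side): +2.2 kcal/mol
ΔH° = (+11.0) + (+2.2) = 13.2 kcal/mol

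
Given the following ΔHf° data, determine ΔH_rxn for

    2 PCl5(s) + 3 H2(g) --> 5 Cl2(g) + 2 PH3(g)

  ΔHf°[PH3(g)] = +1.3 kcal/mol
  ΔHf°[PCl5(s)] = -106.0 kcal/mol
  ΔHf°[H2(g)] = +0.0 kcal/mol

Products: 5·(+0.0) + 2·(+1.3) = +2.6
Reactants: 2·(-106.0) + 3·(+0.0) = -212.0
ΔH_rxn = (+2.6) − (-212.0) = 214.6 kcal/mol

ΔH_rxn = 214.6 kcal/mol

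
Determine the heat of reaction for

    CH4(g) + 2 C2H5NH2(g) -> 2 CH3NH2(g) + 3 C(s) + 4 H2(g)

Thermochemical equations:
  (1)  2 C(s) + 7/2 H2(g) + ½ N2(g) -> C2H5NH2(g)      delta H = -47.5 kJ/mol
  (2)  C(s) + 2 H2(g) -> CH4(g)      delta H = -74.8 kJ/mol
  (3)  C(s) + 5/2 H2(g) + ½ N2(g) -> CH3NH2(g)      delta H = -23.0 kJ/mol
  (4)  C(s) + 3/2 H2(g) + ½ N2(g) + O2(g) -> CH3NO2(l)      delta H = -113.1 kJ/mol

delta H = 123.8 kJ/mol

(1) reversed and × 2 (C2H5NH2(g) must end up as a reactant; scale by 2 for the 2 C2H5NH2(g)): (-2)·(-47.5) = +95.0 kJ/mol
(2) reversed (CH4(g) must end up as a reactant): +74.8 kJ/mol
(3) × 2 (scale by 2 for the 2 CH3NH2(g)): (2)·(-23.0) = -46.0 kJ/mol
(4): not needed (O2(g) appears nowhere else).
Since enthalpy is a state function, delta H = (-2)·(-47.5) + (-1)·(-74.8) + (2)·(-23.0) = 123.8 kJ/mol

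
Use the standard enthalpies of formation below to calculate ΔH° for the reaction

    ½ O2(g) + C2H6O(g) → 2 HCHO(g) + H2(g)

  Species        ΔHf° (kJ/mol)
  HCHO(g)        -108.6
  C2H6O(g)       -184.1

ΔH° = -33.1 kJ/mol

Products: 2·(-108.6) + 1·(+0.0) = -217.2
Reactants: 1/2·(+0.0) + 1·(-184.1) = -184.1
ΔH° = (-217.2) − (-184.1) = -33.1 kJ/mol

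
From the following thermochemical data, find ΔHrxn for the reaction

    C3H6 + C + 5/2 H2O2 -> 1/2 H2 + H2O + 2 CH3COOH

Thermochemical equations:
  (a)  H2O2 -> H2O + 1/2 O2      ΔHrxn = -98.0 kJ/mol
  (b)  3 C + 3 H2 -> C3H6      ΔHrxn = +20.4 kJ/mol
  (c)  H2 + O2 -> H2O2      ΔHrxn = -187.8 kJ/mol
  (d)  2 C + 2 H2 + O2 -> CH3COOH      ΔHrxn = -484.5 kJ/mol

(a) as written (H2O already on the product side): -98.0 kJ/mol
(b) reversed (C3H6 must end up as a reactant): -20.4 kJ/mol
(c) reversed and × 3/2: (-3/2)·(-187.8) = +281.7 kJ/mol
(d) × 2 (scale by 2 for the 2 CH3COOH): (2)·(-484.5) = -969.0 kJ/mol
Since enthalpy is a state function, ΔHrxn = (-98.0) + (-20.4) + (+281.7) + (-969.0) = -805.7 kJ/mol

ΔHrxn = -805.7 kJ/mol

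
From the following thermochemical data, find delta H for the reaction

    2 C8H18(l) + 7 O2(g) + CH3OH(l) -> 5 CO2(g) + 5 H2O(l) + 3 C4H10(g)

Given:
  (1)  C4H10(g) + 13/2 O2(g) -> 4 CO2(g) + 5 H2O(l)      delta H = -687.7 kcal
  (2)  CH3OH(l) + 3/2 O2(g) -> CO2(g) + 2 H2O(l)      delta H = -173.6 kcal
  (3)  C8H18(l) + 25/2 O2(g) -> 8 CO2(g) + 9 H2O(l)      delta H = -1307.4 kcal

(1) reversed and × 3: (-3)·(-687.7) = +2063.1 kcal
(2) as written: -173.6 kcal
(3) × 2: (2)·(-1307.4) = -2614.8 kcal
Summing the manipulated equations, delta H = (-3)·(-687.7) + (1)·(-173.6) + (2)·(-1307.4) = -725.3 kcal

delta H = -725.3 kcal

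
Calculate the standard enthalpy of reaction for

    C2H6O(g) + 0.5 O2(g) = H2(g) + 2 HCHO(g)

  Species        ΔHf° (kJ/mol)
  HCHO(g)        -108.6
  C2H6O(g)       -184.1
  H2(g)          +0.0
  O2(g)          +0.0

Products: 1·(+0.0) + 2·(-108.6) = -217.2
Reactants: 1·(-184.1) + 1/2·(+0.0) = -184.1
ΔH°rxn = (-217.2) − (-184.1) = -33.1 kJ/mol

ΔH°rxn = -33.1 kJ/mol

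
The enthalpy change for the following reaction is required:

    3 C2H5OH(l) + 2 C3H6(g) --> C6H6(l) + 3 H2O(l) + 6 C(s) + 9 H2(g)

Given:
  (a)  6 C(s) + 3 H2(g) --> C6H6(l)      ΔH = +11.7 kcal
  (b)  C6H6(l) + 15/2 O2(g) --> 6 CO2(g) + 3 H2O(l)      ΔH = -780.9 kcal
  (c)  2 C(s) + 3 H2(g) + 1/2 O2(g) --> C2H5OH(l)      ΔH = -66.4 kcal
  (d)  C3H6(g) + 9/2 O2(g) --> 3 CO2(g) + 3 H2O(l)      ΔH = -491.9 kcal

(a): not needed.
(b) reversed: +780.9 kcal
(c) reversed and × 3: (-3)·(-66.4) = +199.2 kcal
(d) × 2: (2)·(-491.9) = -983.8 kcal
Since enthalpy is a state function, ΔH = (+780.9) + (+199.2) + (-983.8) = -3.7 kcal

ΔH = -3.7 kcal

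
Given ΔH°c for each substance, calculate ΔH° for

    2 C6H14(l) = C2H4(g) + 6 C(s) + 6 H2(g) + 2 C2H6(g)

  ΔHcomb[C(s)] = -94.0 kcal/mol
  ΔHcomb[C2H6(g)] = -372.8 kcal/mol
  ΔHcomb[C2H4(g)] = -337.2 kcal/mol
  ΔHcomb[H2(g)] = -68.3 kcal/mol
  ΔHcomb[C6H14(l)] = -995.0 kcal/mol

ΔH° = 66.6 kcal/mol

With combustion enthalpies, reactants minus products:
= [2·(-995.0)] − [1·(-337.2) + 6·(-94.0) + 6·(-68.3) + 2·(-372.8)]
= 66.6 kcal/mol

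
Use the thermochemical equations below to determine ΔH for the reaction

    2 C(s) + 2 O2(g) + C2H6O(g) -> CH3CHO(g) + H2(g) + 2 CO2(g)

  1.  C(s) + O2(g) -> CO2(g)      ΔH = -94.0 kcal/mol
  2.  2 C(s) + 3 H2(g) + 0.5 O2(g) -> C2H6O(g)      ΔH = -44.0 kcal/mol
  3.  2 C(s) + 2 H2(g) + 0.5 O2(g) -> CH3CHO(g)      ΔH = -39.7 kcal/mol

eq. 1 × 2 (scale by 2 for the 2 CO2(g)): (2)·(-94.0) = -188.0 kcal/mol
eq. 2 reversed (C2H6O(g) must end up as a reactant): +44.0 kcal/mol
eq. 3 as written (CH3CHO(g) already on the product side): -39.7 kcal/mol
Since enthalpy is a state function, ΔH = (-188.0) + (+44.0) + (-39.7) = -183.7 kcal/mol

ΔH = -183.7 kcal/mol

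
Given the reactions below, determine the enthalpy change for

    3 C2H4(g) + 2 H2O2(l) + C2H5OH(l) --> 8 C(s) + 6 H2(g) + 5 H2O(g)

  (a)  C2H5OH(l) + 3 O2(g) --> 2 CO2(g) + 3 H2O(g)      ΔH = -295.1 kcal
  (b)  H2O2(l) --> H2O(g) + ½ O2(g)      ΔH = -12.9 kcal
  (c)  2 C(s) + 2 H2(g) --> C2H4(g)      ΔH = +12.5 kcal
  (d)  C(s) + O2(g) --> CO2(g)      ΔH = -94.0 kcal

(a) as written: -295.1 kcal
(b) × 2: (2)·(-12.9) = -25.8 kcal
(c) reversed and × 3: (-3)·(+12.5) = -37.5 kcal
(d) reversed and × 2: (-2)·(-94.0) = +188.0 kcal
ΔH = (-295.1) + (-25.8) + (-37.5) + (+188.0) = -170.4 kcal

ΔH = -170.4 kcal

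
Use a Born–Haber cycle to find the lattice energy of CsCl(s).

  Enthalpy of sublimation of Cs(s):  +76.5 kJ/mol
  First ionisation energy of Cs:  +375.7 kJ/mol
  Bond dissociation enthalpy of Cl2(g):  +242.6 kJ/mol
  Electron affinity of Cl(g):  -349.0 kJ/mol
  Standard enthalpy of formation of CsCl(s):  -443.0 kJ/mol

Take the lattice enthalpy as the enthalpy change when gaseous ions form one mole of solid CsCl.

U = -667.5 kJ/mol

ΔHf° = 1·ΔHsub + 1·(ΣIE) + 1/2·D(Cl2) + 1·EA + U
-443.0 = 1·(+76.5) + 1·(+375.7) + 1/2·(+242.6) + 1·(-349.0) + U
U = -443.0 − (+224.5) = -667.5 kJ/mol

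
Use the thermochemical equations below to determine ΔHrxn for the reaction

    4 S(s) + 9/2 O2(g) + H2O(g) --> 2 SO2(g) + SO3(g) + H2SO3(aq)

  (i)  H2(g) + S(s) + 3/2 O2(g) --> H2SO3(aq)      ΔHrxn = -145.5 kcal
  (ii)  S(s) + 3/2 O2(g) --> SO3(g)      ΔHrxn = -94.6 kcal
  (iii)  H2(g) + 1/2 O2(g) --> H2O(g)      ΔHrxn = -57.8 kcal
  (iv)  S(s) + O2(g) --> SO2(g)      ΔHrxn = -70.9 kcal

(i) as written: -145.5 kcal
(ii) as written: -94.6 kcal
(iii) reversed: +57.8 kcal
(iv) × 2: (2)·(-70.9) = -141.8 kcal
Since enthalpy is a state function, ΔHrxn = (-145.5) + (-94.6) + (+57.8) + (-141.8) = -324.1 kcal

ΔHrxn = -324.1 kcal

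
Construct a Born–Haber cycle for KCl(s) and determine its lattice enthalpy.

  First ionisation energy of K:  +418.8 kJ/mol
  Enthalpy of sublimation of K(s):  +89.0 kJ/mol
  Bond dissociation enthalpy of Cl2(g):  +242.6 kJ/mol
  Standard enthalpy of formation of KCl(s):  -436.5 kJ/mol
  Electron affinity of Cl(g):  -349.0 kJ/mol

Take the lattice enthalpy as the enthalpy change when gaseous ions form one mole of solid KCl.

ΔHf° = 1·ΔHsub + 1·(ΣIE) + 1/2·D(Cl2) + 1·EA + U
-436.5 = 1·(+89.0) + 1·(+418.8) + 1/2·(+242.6) + 1·(-349.0) + U
U = -436.5 − (+280.1) = -716.6 kJ/mol

U = -716.6 kJ/mol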